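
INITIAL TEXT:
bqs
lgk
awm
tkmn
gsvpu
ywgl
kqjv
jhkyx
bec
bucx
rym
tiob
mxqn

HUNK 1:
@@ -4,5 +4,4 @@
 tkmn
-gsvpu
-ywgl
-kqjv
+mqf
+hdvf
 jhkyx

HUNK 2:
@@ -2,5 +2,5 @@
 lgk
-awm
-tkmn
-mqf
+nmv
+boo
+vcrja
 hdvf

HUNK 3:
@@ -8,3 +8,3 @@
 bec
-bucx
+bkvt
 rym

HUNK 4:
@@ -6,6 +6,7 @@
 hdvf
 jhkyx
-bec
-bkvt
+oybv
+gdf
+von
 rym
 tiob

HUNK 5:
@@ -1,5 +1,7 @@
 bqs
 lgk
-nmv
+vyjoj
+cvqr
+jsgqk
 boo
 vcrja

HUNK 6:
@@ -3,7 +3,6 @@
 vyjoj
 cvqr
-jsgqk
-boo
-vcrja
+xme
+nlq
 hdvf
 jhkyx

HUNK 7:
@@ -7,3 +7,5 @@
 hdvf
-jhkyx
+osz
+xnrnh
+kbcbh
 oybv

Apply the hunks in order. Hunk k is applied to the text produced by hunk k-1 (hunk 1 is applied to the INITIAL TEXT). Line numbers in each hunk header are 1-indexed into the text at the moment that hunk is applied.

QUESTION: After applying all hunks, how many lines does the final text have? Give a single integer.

Hunk 1: at line 4 remove [gsvpu,ywgl,kqjv] add [mqf,hdvf] -> 12 lines: bqs lgk awm tkmn mqf hdvf jhkyx bec bucx rym tiob mxqn
Hunk 2: at line 2 remove [awm,tkmn,mqf] add [nmv,boo,vcrja] -> 12 lines: bqs lgk nmv boo vcrja hdvf jhkyx bec bucx rym tiob mxqn
Hunk 3: at line 8 remove [bucx] add [bkvt] -> 12 lines: bqs lgk nmv boo vcrja hdvf jhkyx bec bkvt rym tiob mxqn
Hunk 4: at line 6 remove [bec,bkvt] add [oybv,gdf,von] -> 13 lines: bqs lgk nmv boo vcrja hdvf jhkyx oybv gdf von rym tiob mxqn
Hunk 5: at line 1 remove [nmv] add [vyjoj,cvqr,jsgqk] -> 15 lines: bqs lgk vyjoj cvqr jsgqk boo vcrja hdvf jhkyx oybv gdf von rym tiob mxqn
Hunk 6: at line 3 remove [jsgqk,boo,vcrja] add [xme,nlq] -> 14 lines: bqs lgk vyjoj cvqr xme nlq hdvf jhkyx oybv gdf von rym tiob mxqn
Hunk 7: at line 7 remove [jhkyx] add [osz,xnrnh,kbcbh] -> 16 lines: bqs lgk vyjoj cvqr xme nlq hdvf osz xnrnh kbcbh oybv gdf von rym tiob mxqn
Final line count: 16

Answer: 16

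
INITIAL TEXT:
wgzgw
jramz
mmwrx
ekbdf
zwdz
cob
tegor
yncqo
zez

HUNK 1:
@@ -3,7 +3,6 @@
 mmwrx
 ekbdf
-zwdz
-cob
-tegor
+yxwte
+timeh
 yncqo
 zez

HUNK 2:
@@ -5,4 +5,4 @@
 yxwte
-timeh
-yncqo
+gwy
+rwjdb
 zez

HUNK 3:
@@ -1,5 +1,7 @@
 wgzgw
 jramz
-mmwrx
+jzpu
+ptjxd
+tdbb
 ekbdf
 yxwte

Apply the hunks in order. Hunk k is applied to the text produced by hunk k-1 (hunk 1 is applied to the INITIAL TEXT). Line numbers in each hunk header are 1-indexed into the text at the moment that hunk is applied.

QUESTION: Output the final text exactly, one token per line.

Hunk 1: at line 3 remove [zwdz,cob,tegor] add [yxwte,timeh] -> 8 lines: wgzgw jramz mmwrx ekbdf yxwte timeh yncqo zez
Hunk 2: at line 5 remove [timeh,yncqo] add [gwy,rwjdb] -> 8 lines: wgzgw jramz mmwrx ekbdf yxwte gwy rwjdb zez
Hunk 3: at line 1 remove [mmwrx] add [jzpu,ptjxd,tdbb] -> 10 lines: wgzgw jramz jzpu ptjxd tdbb ekbdf yxwte gwy rwjdb zez

Answer: wgzgw
jramz
jzpu
ptjxd
tdbb
ekbdf
yxwte
gwy
rwjdb
zez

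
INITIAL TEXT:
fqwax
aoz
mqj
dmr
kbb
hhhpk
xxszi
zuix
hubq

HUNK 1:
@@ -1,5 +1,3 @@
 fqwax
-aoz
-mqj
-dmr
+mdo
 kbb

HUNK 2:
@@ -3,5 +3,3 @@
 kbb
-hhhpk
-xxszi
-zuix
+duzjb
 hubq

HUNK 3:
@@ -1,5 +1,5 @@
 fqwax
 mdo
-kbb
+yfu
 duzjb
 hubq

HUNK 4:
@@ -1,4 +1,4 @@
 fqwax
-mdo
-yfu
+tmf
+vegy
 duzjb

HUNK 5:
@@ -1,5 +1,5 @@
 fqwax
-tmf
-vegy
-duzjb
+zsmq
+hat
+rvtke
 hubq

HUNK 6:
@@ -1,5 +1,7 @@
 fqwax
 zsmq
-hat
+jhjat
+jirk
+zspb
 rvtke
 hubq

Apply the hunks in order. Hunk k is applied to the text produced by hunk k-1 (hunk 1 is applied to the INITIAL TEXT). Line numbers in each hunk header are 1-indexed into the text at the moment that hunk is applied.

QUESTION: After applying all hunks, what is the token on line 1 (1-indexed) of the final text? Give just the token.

Answer: fqwax

Derivation:
Hunk 1: at line 1 remove [aoz,mqj,dmr] add [mdo] -> 7 lines: fqwax mdo kbb hhhpk xxszi zuix hubq
Hunk 2: at line 3 remove [hhhpk,xxszi,zuix] add [duzjb] -> 5 lines: fqwax mdo kbb duzjb hubq
Hunk 3: at line 1 remove [kbb] add [yfu] -> 5 lines: fqwax mdo yfu duzjb hubq
Hunk 4: at line 1 remove [mdo,yfu] add [tmf,vegy] -> 5 lines: fqwax tmf vegy duzjb hubq
Hunk 5: at line 1 remove [tmf,vegy,duzjb] add [zsmq,hat,rvtke] -> 5 lines: fqwax zsmq hat rvtke hubq
Hunk 6: at line 1 remove [hat] add [jhjat,jirk,zspb] -> 7 lines: fqwax zsmq jhjat jirk zspb rvtke hubq
Final line 1: fqwax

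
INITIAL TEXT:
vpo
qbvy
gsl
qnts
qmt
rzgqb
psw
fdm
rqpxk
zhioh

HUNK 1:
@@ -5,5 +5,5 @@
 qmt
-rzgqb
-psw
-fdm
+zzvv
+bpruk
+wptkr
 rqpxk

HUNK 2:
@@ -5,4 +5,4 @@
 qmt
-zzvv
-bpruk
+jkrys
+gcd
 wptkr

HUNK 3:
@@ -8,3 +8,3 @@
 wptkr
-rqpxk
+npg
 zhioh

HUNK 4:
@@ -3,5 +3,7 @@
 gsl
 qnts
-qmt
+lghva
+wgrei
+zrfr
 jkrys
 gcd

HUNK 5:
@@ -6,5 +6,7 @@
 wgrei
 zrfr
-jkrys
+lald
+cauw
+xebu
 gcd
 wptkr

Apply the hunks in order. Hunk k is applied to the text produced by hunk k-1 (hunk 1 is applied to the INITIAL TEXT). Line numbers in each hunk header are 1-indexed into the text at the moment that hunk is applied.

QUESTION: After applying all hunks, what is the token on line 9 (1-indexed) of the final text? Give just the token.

Hunk 1: at line 5 remove [rzgqb,psw,fdm] add [zzvv,bpruk,wptkr] -> 10 lines: vpo qbvy gsl qnts qmt zzvv bpruk wptkr rqpxk zhioh
Hunk 2: at line 5 remove [zzvv,bpruk] add [jkrys,gcd] -> 10 lines: vpo qbvy gsl qnts qmt jkrys gcd wptkr rqpxk zhioh
Hunk 3: at line 8 remove [rqpxk] add [npg] -> 10 lines: vpo qbvy gsl qnts qmt jkrys gcd wptkr npg zhioh
Hunk 4: at line 3 remove [qmt] add [lghva,wgrei,zrfr] -> 12 lines: vpo qbvy gsl qnts lghva wgrei zrfr jkrys gcd wptkr npg zhioh
Hunk 5: at line 6 remove [jkrys] add [lald,cauw,xebu] -> 14 lines: vpo qbvy gsl qnts lghva wgrei zrfr lald cauw xebu gcd wptkr npg zhioh
Final line 9: cauw

Answer: cauw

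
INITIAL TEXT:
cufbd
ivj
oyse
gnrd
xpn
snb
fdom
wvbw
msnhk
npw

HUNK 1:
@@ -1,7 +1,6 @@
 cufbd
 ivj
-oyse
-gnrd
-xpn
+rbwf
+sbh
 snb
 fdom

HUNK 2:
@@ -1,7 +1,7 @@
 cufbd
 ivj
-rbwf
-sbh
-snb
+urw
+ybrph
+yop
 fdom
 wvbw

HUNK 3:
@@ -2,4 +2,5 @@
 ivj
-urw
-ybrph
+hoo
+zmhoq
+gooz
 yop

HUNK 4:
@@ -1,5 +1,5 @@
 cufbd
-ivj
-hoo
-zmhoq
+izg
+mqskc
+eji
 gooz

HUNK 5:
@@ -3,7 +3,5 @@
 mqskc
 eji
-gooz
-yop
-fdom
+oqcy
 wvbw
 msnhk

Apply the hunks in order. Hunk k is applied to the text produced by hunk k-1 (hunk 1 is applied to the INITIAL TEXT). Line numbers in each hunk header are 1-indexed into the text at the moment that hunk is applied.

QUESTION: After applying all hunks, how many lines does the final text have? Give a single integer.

Hunk 1: at line 1 remove [oyse,gnrd,xpn] add [rbwf,sbh] -> 9 lines: cufbd ivj rbwf sbh snb fdom wvbw msnhk npw
Hunk 2: at line 1 remove [rbwf,sbh,snb] add [urw,ybrph,yop] -> 9 lines: cufbd ivj urw ybrph yop fdom wvbw msnhk npw
Hunk 3: at line 2 remove [urw,ybrph] add [hoo,zmhoq,gooz] -> 10 lines: cufbd ivj hoo zmhoq gooz yop fdom wvbw msnhk npw
Hunk 4: at line 1 remove [ivj,hoo,zmhoq] add [izg,mqskc,eji] -> 10 lines: cufbd izg mqskc eji gooz yop fdom wvbw msnhk npw
Hunk 5: at line 3 remove [gooz,yop,fdom] add [oqcy] -> 8 lines: cufbd izg mqskc eji oqcy wvbw msnhk npw
Final line count: 8

Answer: 8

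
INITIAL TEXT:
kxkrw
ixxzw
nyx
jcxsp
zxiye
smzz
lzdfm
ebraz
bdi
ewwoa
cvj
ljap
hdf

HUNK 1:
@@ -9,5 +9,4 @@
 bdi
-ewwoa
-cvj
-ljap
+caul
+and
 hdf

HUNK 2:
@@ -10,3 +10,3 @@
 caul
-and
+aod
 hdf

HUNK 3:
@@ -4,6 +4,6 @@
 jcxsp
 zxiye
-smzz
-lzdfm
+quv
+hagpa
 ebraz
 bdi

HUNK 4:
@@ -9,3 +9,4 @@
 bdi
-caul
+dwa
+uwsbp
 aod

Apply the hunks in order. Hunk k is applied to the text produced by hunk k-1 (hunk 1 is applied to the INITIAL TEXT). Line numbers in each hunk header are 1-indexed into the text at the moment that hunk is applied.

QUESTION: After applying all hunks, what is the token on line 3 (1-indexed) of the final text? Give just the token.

Answer: nyx

Derivation:
Hunk 1: at line 9 remove [ewwoa,cvj,ljap] add [caul,and] -> 12 lines: kxkrw ixxzw nyx jcxsp zxiye smzz lzdfm ebraz bdi caul and hdf
Hunk 2: at line 10 remove [and] add [aod] -> 12 lines: kxkrw ixxzw nyx jcxsp zxiye smzz lzdfm ebraz bdi caul aod hdf
Hunk 3: at line 4 remove [smzz,lzdfm] add [quv,hagpa] -> 12 lines: kxkrw ixxzw nyx jcxsp zxiye quv hagpa ebraz bdi caul aod hdf
Hunk 4: at line 9 remove [caul] add [dwa,uwsbp] -> 13 lines: kxkrw ixxzw nyx jcxsp zxiye quv hagpa ebraz bdi dwa uwsbp aod hdf
Final line 3: nyx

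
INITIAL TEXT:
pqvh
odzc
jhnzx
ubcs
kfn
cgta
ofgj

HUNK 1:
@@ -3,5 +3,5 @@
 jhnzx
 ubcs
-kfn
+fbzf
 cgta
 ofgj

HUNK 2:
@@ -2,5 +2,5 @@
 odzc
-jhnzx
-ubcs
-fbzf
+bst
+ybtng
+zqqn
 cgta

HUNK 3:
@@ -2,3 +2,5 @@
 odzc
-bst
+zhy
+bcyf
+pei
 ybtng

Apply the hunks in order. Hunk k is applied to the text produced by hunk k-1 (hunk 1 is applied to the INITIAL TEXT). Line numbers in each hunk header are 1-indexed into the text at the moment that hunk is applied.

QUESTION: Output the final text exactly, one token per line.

Answer: pqvh
odzc
zhy
bcyf
pei
ybtng
zqqn
cgta
ofgj

Derivation:
Hunk 1: at line 3 remove [kfn] add [fbzf] -> 7 lines: pqvh odzc jhnzx ubcs fbzf cgta ofgj
Hunk 2: at line 2 remove [jhnzx,ubcs,fbzf] add [bst,ybtng,zqqn] -> 7 lines: pqvh odzc bst ybtng zqqn cgta ofgj
Hunk 3: at line 2 remove [bst] add [zhy,bcyf,pei] -> 9 lines: pqvh odzc zhy bcyf pei ybtng zqqn cgta ofgj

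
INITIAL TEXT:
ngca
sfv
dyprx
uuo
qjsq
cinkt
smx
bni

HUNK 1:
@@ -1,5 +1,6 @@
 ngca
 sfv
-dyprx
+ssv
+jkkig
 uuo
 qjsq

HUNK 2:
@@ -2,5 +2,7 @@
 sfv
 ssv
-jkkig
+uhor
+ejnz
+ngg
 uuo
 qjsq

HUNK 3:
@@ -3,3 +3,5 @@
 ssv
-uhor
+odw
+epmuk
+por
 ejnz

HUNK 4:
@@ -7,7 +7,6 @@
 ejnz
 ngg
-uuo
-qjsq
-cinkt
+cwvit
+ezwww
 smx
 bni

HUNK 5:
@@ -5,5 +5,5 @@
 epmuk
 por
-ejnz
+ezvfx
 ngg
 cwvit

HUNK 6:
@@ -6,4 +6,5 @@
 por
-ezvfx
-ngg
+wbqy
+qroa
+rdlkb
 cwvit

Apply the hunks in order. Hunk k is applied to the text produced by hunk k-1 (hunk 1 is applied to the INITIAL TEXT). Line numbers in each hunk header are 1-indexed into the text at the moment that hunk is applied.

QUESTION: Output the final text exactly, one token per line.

Answer: ngca
sfv
ssv
odw
epmuk
por
wbqy
qroa
rdlkb
cwvit
ezwww
smx
bni

Derivation:
Hunk 1: at line 1 remove [dyprx] add [ssv,jkkig] -> 9 lines: ngca sfv ssv jkkig uuo qjsq cinkt smx bni
Hunk 2: at line 2 remove [jkkig] add [uhor,ejnz,ngg] -> 11 lines: ngca sfv ssv uhor ejnz ngg uuo qjsq cinkt smx bni
Hunk 3: at line 3 remove [uhor] add [odw,epmuk,por] -> 13 lines: ngca sfv ssv odw epmuk por ejnz ngg uuo qjsq cinkt smx bni
Hunk 4: at line 7 remove [uuo,qjsq,cinkt] add [cwvit,ezwww] -> 12 lines: ngca sfv ssv odw epmuk por ejnz ngg cwvit ezwww smx bni
Hunk 5: at line 5 remove [ejnz] add [ezvfx] -> 12 lines: ngca sfv ssv odw epmuk por ezvfx ngg cwvit ezwww smx bni
Hunk 6: at line 6 remove [ezvfx,ngg] add [wbqy,qroa,rdlkb] -> 13 lines: ngca sfv ssv odw epmuk por wbqy qroa rdlkb cwvit ezwww smx bni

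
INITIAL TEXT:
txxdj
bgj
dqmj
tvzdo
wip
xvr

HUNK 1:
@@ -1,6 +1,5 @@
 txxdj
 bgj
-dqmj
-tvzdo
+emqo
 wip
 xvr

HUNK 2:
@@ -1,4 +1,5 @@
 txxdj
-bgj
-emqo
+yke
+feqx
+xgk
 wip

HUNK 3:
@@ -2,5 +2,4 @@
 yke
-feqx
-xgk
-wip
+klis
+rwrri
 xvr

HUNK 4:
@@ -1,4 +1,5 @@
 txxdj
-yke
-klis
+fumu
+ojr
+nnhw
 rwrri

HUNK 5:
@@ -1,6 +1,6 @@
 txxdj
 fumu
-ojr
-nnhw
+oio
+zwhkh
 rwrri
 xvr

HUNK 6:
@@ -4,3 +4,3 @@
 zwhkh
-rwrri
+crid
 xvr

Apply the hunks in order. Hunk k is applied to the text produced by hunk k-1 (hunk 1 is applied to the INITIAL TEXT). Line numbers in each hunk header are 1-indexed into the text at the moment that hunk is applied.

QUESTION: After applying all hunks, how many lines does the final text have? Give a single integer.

Answer: 6

Derivation:
Hunk 1: at line 1 remove [dqmj,tvzdo] add [emqo] -> 5 lines: txxdj bgj emqo wip xvr
Hunk 2: at line 1 remove [bgj,emqo] add [yke,feqx,xgk] -> 6 lines: txxdj yke feqx xgk wip xvr
Hunk 3: at line 2 remove [feqx,xgk,wip] add [klis,rwrri] -> 5 lines: txxdj yke klis rwrri xvr
Hunk 4: at line 1 remove [yke,klis] add [fumu,ojr,nnhw] -> 6 lines: txxdj fumu ojr nnhw rwrri xvr
Hunk 5: at line 1 remove [ojr,nnhw] add [oio,zwhkh] -> 6 lines: txxdj fumu oio zwhkh rwrri xvr
Hunk 6: at line 4 remove [rwrri] add [crid] -> 6 lines: txxdj fumu oio zwhkh crid xvr
Final line count: 6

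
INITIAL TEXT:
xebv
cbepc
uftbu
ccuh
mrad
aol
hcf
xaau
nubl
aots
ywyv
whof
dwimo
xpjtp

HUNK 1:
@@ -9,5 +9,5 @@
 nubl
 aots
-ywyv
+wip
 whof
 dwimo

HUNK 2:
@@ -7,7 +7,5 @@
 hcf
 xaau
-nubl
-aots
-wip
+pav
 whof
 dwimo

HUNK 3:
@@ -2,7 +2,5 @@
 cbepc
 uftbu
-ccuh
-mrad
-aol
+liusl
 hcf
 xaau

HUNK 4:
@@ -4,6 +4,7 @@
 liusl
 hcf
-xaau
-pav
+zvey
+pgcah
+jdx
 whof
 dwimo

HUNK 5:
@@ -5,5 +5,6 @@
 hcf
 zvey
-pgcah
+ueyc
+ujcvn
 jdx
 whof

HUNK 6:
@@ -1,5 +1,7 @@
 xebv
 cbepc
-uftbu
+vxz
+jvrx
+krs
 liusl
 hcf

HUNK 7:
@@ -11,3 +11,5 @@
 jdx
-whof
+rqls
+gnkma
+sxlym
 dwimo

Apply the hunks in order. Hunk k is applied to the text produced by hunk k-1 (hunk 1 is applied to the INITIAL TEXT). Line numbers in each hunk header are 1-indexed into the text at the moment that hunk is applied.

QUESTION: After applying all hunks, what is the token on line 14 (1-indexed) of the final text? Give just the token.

Hunk 1: at line 9 remove [ywyv] add [wip] -> 14 lines: xebv cbepc uftbu ccuh mrad aol hcf xaau nubl aots wip whof dwimo xpjtp
Hunk 2: at line 7 remove [nubl,aots,wip] add [pav] -> 12 lines: xebv cbepc uftbu ccuh mrad aol hcf xaau pav whof dwimo xpjtp
Hunk 3: at line 2 remove [ccuh,mrad,aol] add [liusl] -> 10 lines: xebv cbepc uftbu liusl hcf xaau pav whof dwimo xpjtp
Hunk 4: at line 4 remove [xaau,pav] add [zvey,pgcah,jdx] -> 11 lines: xebv cbepc uftbu liusl hcf zvey pgcah jdx whof dwimo xpjtp
Hunk 5: at line 5 remove [pgcah] add [ueyc,ujcvn] -> 12 lines: xebv cbepc uftbu liusl hcf zvey ueyc ujcvn jdx whof dwimo xpjtp
Hunk 6: at line 1 remove [uftbu] add [vxz,jvrx,krs] -> 14 lines: xebv cbepc vxz jvrx krs liusl hcf zvey ueyc ujcvn jdx whof dwimo xpjtp
Hunk 7: at line 11 remove [whof] add [rqls,gnkma,sxlym] -> 16 lines: xebv cbepc vxz jvrx krs liusl hcf zvey ueyc ujcvn jdx rqls gnkma sxlym dwimo xpjtp
Final line 14: sxlym

Answer: sxlym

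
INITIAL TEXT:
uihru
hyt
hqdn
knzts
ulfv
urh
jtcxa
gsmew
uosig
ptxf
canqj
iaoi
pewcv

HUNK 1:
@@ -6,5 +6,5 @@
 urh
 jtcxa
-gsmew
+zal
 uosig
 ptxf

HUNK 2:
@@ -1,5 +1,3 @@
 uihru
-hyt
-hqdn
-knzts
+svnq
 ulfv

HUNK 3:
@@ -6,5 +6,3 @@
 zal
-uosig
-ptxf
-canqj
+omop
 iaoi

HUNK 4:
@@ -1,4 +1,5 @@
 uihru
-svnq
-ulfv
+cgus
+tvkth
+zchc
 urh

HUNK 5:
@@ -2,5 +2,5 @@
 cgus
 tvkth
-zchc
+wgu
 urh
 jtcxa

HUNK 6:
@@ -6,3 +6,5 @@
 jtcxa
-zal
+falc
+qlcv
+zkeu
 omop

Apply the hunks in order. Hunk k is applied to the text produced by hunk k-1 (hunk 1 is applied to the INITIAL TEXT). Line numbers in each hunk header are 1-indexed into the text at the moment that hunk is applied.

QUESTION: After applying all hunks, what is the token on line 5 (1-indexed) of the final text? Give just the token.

Hunk 1: at line 6 remove [gsmew] add [zal] -> 13 lines: uihru hyt hqdn knzts ulfv urh jtcxa zal uosig ptxf canqj iaoi pewcv
Hunk 2: at line 1 remove [hyt,hqdn,knzts] add [svnq] -> 11 lines: uihru svnq ulfv urh jtcxa zal uosig ptxf canqj iaoi pewcv
Hunk 3: at line 6 remove [uosig,ptxf,canqj] add [omop] -> 9 lines: uihru svnq ulfv urh jtcxa zal omop iaoi pewcv
Hunk 4: at line 1 remove [svnq,ulfv] add [cgus,tvkth,zchc] -> 10 lines: uihru cgus tvkth zchc urh jtcxa zal omop iaoi pewcv
Hunk 5: at line 2 remove [zchc] add [wgu] -> 10 lines: uihru cgus tvkth wgu urh jtcxa zal omop iaoi pewcv
Hunk 6: at line 6 remove [zal] add [falc,qlcv,zkeu] -> 12 lines: uihru cgus tvkth wgu urh jtcxa falc qlcv zkeu omop iaoi pewcv
Final line 5: urh

Answer: urh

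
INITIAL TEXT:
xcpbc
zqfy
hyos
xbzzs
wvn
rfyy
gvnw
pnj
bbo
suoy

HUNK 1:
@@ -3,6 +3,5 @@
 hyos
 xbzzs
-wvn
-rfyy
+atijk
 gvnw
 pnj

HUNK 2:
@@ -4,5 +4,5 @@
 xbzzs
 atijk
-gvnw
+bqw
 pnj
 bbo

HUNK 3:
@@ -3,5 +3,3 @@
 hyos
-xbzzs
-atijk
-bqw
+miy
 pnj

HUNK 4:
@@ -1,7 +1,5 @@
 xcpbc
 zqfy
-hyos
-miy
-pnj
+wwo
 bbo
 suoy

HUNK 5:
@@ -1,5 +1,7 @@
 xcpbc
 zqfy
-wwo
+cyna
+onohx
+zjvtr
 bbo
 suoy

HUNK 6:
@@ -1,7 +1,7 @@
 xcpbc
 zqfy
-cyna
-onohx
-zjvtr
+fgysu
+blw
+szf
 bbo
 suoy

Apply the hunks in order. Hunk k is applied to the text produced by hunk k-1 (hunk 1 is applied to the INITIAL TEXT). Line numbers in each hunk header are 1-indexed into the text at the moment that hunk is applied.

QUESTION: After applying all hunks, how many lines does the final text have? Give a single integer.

Hunk 1: at line 3 remove [wvn,rfyy] add [atijk] -> 9 lines: xcpbc zqfy hyos xbzzs atijk gvnw pnj bbo suoy
Hunk 2: at line 4 remove [gvnw] add [bqw] -> 9 lines: xcpbc zqfy hyos xbzzs atijk bqw pnj bbo suoy
Hunk 3: at line 3 remove [xbzzs,atijk,bqw] add [miy] -> 7 lines: xcpbc zqfy hyos miy pnj bbo suoy
Hunk 4: at line 1 remove [hyos,miy,pnj] add [wwo] -> 5 lines: xcpbc zqfy wwo bbo suoy
Hunk 5: at line 1 remove [wwo] add [cyna,onohx,zjvtr] -> 7 lines: xcpbc zqfy cyna onohx zjvtr bbo suoy
Hunk 6: at line 1 remove [cyna,onohx,zjvtr] add [fgysu,blw,szf] -> 7 lines: xcpbc zqfy fgysu blw szf bbo suoy
Final line count: 7

Answer: 7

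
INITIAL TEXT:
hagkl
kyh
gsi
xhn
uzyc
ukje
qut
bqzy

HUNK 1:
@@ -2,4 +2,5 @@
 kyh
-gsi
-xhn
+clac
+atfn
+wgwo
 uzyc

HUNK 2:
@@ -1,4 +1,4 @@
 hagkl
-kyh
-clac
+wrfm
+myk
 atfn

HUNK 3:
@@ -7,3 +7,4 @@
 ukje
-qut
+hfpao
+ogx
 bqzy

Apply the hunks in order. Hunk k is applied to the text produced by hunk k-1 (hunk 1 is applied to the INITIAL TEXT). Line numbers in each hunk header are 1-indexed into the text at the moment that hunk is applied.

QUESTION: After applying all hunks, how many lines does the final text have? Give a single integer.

Hunk 1: at line 2 remove [gsi,xhn] add [clac,atfn,wgwo] -> 9 lines: hagkl kyh clac atfn wgwo uzyc ukje qut bqzy
Hunk 2: at line 1 remove [kyh,clac] add [wrfm,myk] -> 9 lines: hagkl wrfm myk atfn wgwo uzyc ukje qut bqzy
Hunk 3: at line 7 remove [qut] add [hfpao,ogx] -> 10 lines: hagkl wrfm myk atfn wgwo uzyc ukje hfpao ogx bqzy
Final line count: 10

Answer: 10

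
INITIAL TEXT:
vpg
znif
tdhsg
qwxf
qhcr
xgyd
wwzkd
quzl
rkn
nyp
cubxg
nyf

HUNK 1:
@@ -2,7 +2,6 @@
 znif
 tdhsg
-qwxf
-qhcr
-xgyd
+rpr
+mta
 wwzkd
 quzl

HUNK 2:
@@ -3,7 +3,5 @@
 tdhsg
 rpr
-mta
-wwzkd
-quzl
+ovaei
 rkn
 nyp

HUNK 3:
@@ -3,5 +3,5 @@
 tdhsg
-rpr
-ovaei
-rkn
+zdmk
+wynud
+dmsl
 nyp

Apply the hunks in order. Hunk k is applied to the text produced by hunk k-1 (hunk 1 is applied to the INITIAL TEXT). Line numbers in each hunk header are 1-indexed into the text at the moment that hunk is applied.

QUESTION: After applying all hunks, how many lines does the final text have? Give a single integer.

Hunk 1: at line 2 remove [qwxf,qhcr,xgyd] add [rpr,mta] -> 11 lines: vpg znif tdhsg rpr mta wwzkd quzl rkn nyp cubxg nyf
Hunk 2: at line 3 remove [mta,wwzkd,quzl] add [ovaei] -> 9 lines: vpg znif tdhsg rpr ovaei rkn nyp cubxg nyf
Hunk 3: at line 3 remove [rpr,ovaei,rkn] add [zdmk,wynud,dmsl] -> 9 lines: vpg znif tdhsg zdmk wynud dmsl nyp cubxg nyf
Final line count: 9

Answer: 9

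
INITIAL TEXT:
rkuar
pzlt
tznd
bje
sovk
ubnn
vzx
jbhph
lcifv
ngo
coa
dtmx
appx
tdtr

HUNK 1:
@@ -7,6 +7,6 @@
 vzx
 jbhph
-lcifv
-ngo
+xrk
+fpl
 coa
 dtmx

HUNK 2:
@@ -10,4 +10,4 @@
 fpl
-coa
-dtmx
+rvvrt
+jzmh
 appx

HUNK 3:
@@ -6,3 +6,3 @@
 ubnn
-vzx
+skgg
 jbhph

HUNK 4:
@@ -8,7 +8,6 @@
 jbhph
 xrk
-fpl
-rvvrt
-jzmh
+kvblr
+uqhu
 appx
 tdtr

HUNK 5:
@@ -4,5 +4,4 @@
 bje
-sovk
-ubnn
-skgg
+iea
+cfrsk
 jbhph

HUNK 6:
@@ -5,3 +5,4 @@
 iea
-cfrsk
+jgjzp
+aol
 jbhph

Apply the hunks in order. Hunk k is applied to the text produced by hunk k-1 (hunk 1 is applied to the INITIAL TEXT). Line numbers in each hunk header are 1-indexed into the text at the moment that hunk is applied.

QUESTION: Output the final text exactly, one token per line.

Answer: rkuar
pzlt
tznd
bje
iea
jgjzp
aol
jbhph
xrk
kvblr
uqhu
appx
tdtr

Derivation:
Hunk 1: at line 7 remove [lcifv,ngo] add [xrk,fpl] -> 14 lines: rkuar pzlt tznd bje sovk ubnn vzx jbhph xrk fpl coa dtmx appx tdtr
Hunk 2: at line 10 remove [coa,dtmx] add [rvvrt,jzmh] -> 14 lines: rkuar pzlt tznd bje sovk ubnn vzx jbhph xrk fpl rvvrt jzmh appx tdtr
Hunk 3: at line 6 remove [vzx] add [skgg] -> 14 lines: rkuar pzlt tznd bje sovk ubnn skgg jbhph xrk fpl rvvrt jzmh appx tdtr
Hunk 4: at line 8 remove [fpl,rvvrt,jzmh] add [kvblr,uqhu] -> 13 lines: rkuar pzlt tznd bje sovk ubnn skgg jbhph xrk kvblr uqhu appx tdtr
Hunk 5: at line 4 remove [sovk,ubnn,skgg] add [iea,cfrsk] -> 12 lines: rkuar pzlt tznd bje iea cfrsk jbhph xrk kvblr uqhu appx tdtr
Hunk 6: at line 5 remove [cfrsk] add [jgjzp,aol] -> 13 lines: rkuar pzlt tznd bje iea jgjzp aol jbhph xrk kvblr uqhu appx tdtr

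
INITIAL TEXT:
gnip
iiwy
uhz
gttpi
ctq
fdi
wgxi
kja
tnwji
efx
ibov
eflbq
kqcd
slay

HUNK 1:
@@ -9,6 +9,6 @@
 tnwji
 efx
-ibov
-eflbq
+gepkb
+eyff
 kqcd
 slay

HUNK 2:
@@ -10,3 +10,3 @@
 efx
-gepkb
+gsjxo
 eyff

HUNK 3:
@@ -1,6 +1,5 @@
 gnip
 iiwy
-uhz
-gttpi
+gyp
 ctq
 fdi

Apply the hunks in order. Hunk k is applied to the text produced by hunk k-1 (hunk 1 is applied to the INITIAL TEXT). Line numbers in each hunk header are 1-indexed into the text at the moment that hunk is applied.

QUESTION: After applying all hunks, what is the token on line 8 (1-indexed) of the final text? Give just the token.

Hunk 1: at line 9 remove [ibov,eflbq] add [gepkb,eyff] -> 14 lines: gnip iiwy uhz gttpi ctq fdi wgxi kja tnwji efx gepkb eyff kqcd slay
Hunk 2: at line 10 remove [gepkb] add [gsjxo] -> 14 lines: gnip iiwy uhz gttpi ctq fdi wgxi kja tnwji efx gsjxo eyff kqcd slay
Hunk 3: at line 1 remove [uhz,gttpi] add [gyp] -> 13 lines: gnip iiwy gyp ctq fdi wgxi kja tnwji efx gsjxo eyff kqcd slay
Final line 8: tnwji

Answer: tnwji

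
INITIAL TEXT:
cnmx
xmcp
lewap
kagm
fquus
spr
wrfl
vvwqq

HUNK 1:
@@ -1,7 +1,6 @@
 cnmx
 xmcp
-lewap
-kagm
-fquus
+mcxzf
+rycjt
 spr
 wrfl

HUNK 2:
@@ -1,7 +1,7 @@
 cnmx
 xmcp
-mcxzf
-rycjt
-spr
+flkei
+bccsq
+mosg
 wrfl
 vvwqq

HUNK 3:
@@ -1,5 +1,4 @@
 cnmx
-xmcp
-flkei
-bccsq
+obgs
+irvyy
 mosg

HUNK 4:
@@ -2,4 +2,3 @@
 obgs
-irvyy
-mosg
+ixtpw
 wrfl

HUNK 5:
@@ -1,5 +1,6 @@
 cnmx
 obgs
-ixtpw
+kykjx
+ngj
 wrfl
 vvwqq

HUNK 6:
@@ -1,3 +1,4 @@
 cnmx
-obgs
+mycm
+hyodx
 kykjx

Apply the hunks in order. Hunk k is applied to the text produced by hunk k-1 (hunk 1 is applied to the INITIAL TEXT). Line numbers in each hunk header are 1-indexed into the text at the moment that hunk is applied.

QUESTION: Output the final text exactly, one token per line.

Hunk 1: at line 1 remove [lewap,kagm,fquus] add [mcxzf,rycjt] -> 7 lines: cnmx xmcp mcxzf rycjt spr wrfl vvwqq
Hunk 2: at line 1 remove [mcxzf,rycjt,spr] add [flkei,bccsq,mosg] -> 7 lines: cnmx xmcp flkei bccsq mosg wrfl vvwqq
Hunk 3: at line 1 remove [xmcp,flkei,bccsq] add [obgs,irvyy] -> 6 lines: cnmx obgs irvyy mosg wrfl vvwqq
Hunk 4: at line 2 remove [irvyy,mosg] add [ixtpw] -> 5 lines: cnmx obgs ixtpw wrfl vvwqq
Hunk 5: at line 1 remove [ixtpw] add [kykjx,ngj] -> 6 lines: cnmx obgs kykjx ngj wrfl vvwqq
Hunk 6: at line 1 remove [obgs] add [mycm,hyodx] -> 7 lines: cnmx mycm hyodx kykjx ngj wrfl vvwqq

Answer: cnmx
mycm
hyodx
kykjx
ngj
wrfl
vvwqq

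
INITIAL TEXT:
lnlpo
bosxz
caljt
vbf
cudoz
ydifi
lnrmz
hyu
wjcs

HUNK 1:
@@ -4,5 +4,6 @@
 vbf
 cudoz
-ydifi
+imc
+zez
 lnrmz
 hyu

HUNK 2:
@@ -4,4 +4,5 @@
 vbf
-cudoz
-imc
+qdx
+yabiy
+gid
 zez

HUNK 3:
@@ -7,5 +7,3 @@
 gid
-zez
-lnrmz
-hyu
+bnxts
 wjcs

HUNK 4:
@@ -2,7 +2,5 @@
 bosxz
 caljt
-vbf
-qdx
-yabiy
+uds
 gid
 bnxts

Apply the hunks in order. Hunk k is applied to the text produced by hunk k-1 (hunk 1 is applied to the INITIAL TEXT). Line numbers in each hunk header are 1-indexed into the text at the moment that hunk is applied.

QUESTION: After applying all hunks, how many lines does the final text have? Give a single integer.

Hunk 1: at line 4 remove [ydifi] add [imc,zez] -> 10 lines: lnlpo bosxz caljt vbf cudoz imc zez lnrmz hyu wjcs
Hunk 2: at line 4 remove [cudoz,imc] add [qdx,yabiy,gid] -> 11 lines: lnlpo bosxz caljt vbf qdx yabiy gid zez lnrmz hyu wjcs
Hunk 3: at line 7 remove [zez,lnrmz,hyu] add [bnxts] -> 9 lines: lnlpo bosxz caljt vbf qdx yabiy gid bnxts wjcs
Hunk 4: at line 2 remove [vbf,qdx,yabiy] add [uds] -> 7 lines: lnlpo bosxz caljt uds gid bnxts wjcs
Final line count: 7

Answer: 7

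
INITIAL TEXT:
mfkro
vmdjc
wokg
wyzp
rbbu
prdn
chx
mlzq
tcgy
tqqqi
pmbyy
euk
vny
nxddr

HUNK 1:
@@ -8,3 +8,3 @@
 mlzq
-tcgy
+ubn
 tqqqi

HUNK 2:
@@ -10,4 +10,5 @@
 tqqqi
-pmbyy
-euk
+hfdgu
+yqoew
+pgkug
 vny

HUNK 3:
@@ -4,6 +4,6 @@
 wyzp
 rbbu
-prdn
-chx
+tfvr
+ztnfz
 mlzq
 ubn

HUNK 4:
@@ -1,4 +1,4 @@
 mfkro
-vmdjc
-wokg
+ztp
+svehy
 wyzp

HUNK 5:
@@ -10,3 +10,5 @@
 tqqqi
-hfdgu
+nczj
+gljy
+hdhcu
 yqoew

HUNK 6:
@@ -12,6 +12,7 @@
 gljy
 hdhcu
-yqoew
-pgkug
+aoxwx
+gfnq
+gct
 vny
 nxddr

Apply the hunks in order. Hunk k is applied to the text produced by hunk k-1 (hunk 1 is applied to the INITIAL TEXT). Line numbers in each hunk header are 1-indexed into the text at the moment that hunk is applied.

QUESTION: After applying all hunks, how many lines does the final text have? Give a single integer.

Answer: 18

Derivation:
Hunk 1: at line 8 remove [tcgy] add [ubn] -> 14 lines: mfkro vmdjc wokg wyzp rbbu prdn chx mlzq ubn tqqqi pmbyy euk vny nxddr
Hunk 2: at line 10 remove [pmbyy,euk] add [hfdgu,yqoew,pgkug] -> 15 lines: mfkro vmdjc wokg wyzp rbbu prdn chx mlzq ubn tqqqi hfdgu yqoew pgkug vny nxddr
Hunk 3: at line 4 remove [prdn,chx] add [tfvr,ztnfz] -> 15 lines: mfkro vmdjc wokg wyzp rbbu tfvr ztnfz mlzq ubn tqqqi hfdgu yqoew pgkug vny nxddr
Hunk 4: at line 1 remove [vmdjc,wokg] add [ztp,svehy] -> 15 lines: mfkro ztp svehy wyzp rbbu tfvr ztnfz mlzq ubn tqqqi hfdgu yqoew pgkug vny nxddr
Hunk 5: at line 10 remove [hfdgu] add [nczj,gljy,hdhcu] -> 17 lines: mfkro ztp svehy wyzp rbbu tfvr ztnfz mlzq ubn tqqqi nczj gljy hdhcu yqoew pgkug vny nxddr
Hunk 6: at line 12 remove [yqoew,pgkug] add [aoxwx,gfnq,gct] -> 18 lines: mfkro ztp svehy wyzp rbbu tfvr ztnfz mlzq ubn tqqqi nczj gljy hdhcu aoxwx gfnq gct vny nxddr
Final line count: 18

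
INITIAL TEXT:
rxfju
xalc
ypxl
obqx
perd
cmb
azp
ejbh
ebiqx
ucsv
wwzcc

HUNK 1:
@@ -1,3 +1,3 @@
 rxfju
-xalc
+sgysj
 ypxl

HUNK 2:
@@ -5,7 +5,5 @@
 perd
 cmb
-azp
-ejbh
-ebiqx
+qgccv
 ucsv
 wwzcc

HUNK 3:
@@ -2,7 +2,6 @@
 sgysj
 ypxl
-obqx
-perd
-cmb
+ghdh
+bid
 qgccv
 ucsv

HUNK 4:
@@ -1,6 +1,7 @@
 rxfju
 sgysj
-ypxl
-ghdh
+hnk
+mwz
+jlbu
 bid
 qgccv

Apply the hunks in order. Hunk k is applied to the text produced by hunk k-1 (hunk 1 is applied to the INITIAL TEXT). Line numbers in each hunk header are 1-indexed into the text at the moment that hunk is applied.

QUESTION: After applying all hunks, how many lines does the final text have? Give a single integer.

Answer: 9

Derivation:
Hunk 1: at line 1 remove [xalc] add [sgysj] -> 11 lines: rxfju sgysj ypxl obqx perd cmb azp ejbh ebiqx ucsv wwzcc
Hunk 2: at line 5 remove [azp,ejbh,ebiqx] add [qgccv] -> 9 lines: rxfju sgysj ypxl obqx perd cmb qgccv ucsv wwzcc
Hunk 3: at line 2 remove [obqx,perd,cmb] add [ghdh,bid] -> 8 lines: rxfju sgysj ypxl ghdh bid qgccv ucsv wwzcc
Hunk 4: at line 1 remove [ypxl,ghdh] add [hnk,mwz,jlbu] -> 9 lines: rxfju sgysj hnk mwz jlbu bid qgccv ucsv wwzcc
Final line count: 9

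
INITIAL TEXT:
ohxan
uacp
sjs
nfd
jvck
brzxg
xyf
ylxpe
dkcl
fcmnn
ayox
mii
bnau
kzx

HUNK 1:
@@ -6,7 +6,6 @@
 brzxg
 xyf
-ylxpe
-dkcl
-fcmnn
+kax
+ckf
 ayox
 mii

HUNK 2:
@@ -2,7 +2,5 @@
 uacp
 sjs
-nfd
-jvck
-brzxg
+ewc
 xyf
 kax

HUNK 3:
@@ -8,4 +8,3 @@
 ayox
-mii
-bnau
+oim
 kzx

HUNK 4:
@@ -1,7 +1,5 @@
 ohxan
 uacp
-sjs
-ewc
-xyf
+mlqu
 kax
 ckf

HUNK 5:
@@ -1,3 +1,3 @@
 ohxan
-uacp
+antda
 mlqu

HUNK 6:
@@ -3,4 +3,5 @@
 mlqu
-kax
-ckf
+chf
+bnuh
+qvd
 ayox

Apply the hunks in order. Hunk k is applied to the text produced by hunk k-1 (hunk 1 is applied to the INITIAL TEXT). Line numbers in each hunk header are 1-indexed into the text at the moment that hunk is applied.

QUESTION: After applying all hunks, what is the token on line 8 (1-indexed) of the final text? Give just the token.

Answer: oim

Derivation:
Hunk 1: at line 6 remove [ylxpe,dkcl,fcmnn] add [kax,ckf] -> 13 lines: ohxan uacp sjs nfd jvck brzxg xyf kax ckf ayox mii bnau kzx
Hunk 2: at line 2 remove [nfd,jvck,brzxg] add [ewc] -> 11 lines: ohxan uacp sjs ewc xyf kax ckf ayox mii bnau kzx
Hunk 3: at line 8 remove [mii,bnau] add [oim] -> 10 lines: ohxan uacp sjs ewc xyf kax ckf ayox oim kzx
Hunk 4: at line 1 remove [sjs,ewc,xyf] add [mlqu] -> 8 lines: ohxan uacp mlqu kax ckf ayox oim kzx
Hunk 5: at line 1 remove [uacp] add [antda] -> 8 lines: ohxan antda mlqu kax ckf ayox oim kzx
Hunk 6: at line 3 remove [kax,ckf] add [chf,bnuh,qvd] -> 9 lines: ohxan antda mlqu chf bnuh qvd ayox oim kzx
Final line 8: oim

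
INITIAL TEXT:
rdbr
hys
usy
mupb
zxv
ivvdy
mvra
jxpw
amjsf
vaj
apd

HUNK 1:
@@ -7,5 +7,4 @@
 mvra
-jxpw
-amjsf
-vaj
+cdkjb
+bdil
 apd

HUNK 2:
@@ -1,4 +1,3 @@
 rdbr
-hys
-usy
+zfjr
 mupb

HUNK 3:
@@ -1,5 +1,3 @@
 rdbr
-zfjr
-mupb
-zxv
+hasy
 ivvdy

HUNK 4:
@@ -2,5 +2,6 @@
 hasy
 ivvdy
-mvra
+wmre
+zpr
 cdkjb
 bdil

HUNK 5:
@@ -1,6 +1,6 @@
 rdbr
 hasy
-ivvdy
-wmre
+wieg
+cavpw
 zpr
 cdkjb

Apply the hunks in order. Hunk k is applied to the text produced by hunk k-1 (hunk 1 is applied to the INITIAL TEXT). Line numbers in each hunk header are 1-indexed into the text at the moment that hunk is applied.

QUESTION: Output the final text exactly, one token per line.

Hunk 1: at line 7 remove [jxpw,amjsf,vaj] add [cdkjb,bdil] -> 10 lines: rdbr hys usy mupb zxv ivvdy mvra cdkjb bdil apd
Hunk 2: at line 1 remove [hys,usy] add [zfjr] -> 9 lines: rdbr zfjr mupb zxv ivvdy mvra cdkjb bdil apd
Hunk 3: at line 1 remove [zfjr,mupb,zxv] add [hasy] -> 7 lines: rdbr hasy ivvdy mvra cdkjb bdil apd
Hunk 4: at line 2 remove [mvra] add [wmre,zpr] -> 8 lines: rdbr hasy ivvdy wmre zpr cdkjb bdil apd
Hunk 5: at line 1 remove [ivvdy,wmre] add [wieg,cavpw] -> 8 lines: rdbr hasy wieg cavpw zpr cdkjb bdil apd

Answer: rdbr
hasy
wieg
cavpw
zpr
cdkjb
bdil
apd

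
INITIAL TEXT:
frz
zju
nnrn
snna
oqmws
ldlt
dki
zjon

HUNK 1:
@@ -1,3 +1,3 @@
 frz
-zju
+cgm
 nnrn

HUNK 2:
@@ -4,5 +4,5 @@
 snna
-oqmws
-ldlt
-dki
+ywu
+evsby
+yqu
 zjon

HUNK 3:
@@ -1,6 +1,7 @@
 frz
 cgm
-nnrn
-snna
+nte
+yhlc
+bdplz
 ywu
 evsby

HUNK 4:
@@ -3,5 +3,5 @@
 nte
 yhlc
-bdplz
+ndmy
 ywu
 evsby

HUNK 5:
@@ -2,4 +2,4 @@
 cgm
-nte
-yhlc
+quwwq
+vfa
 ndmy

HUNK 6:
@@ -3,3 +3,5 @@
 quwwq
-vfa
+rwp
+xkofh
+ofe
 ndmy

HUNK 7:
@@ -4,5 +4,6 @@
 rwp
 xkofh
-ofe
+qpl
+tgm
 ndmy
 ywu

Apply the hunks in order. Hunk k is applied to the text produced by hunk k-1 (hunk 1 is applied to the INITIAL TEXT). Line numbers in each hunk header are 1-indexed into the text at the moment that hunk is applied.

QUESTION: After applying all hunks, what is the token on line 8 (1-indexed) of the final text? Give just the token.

Answer: ndmy

Derivation:
Hunk 1: at line 1 remove [zju] add [cgm] -> 8 lines: frz cgm nnrn snna oqmws ldlt dki zjon
Hunk 2: at line 4 remove [oqmws,ldlt,dki] add [ywu,evsby,yqu] -> 8 lines: frz cgm nnrn snna ywu evsby yqu zjon
Hunk 3: at line 1 remove [nnrn,snna] add [nte,yhlc,bdplz] -> 9 lines: frz cgm nte yhlc bdplz ywu evsby yqu zjon
Hunk 4: at line 3 remove [bdplz] add [ndmy] -> 9 lines: frz cgm nte yhlc ndmy ywu evsby yqu zjon
Hunk 5: at line 2 remove [nte,yhlc] add [quwwq,vfa] -> 9 lines: frz cgm quwwq vfa ndmy ywu evsby yqu zjon
Hunk 6: at line 3 remove [vfa] add [rwp,xkofh,ofe] -> 11 lines: frz cgm quwwq rwp xkofh ofe ndmy ywu evsby yqu zjon
Hunk 7: at line 4 remove [ofe] add [qpl,tgm] -> 12 lines: frz cgm quwwq rwp xkofh qpl tgm ndmy ywu evsby yqu zjon
Final line 8: ndmy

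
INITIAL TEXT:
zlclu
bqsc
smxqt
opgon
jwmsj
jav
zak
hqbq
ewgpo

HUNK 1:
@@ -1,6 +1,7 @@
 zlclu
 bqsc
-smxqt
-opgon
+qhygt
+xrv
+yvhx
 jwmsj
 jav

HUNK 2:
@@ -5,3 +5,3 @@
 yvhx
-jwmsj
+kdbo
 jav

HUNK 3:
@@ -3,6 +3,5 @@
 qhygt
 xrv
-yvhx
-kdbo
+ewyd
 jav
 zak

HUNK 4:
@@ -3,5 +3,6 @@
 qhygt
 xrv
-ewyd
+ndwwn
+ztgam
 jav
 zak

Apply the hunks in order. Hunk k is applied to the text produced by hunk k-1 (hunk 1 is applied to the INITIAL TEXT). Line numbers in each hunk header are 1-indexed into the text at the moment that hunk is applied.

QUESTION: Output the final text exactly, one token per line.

Answer: zlclu
bqsc
qhygt
xrv
ndwwn
ztgam
jav
zak
hqbq
ewgpo

Derivation:
Hunk 1: at line 1 remove [smxqt,opgon] add [qhygt,xrv,yvhx] -> 10 lines: zlclu bqsc qhygt xrv yvhx jwmsj jav zak hqbq ewgpo
Hunk 2: at line 5 remove [jwmsj] add [kdbo] -> 10 lines: zlclu bqsc qhygt xrv yvhx kdbo jav zak hqbq ewgpo
Hunk 3: at line 3 remove [yvhx,kdbo] add [ewyd] -> 9 lines: zlclu bqsc qhygt xrv ewyd jav zak hqbq ewgpo
Hunk 4: at line 3 remove [ewyd] add [ndwwn,ztgam] -> 10 lines: zlclu bqsc qhygt xrv ndwwn ztgam jav zak hqbq ewgpo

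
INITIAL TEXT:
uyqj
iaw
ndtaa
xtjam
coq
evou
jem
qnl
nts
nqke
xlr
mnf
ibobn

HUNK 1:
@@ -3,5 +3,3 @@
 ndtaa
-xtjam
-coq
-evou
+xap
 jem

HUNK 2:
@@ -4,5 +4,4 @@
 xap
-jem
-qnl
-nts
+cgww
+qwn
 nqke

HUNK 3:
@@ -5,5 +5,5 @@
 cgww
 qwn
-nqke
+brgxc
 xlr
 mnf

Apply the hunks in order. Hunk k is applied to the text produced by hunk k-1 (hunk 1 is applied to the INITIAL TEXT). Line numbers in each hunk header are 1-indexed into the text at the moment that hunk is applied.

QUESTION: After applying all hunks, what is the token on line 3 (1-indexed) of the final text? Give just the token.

Answer: ndtaa

Derivation:
Hunk 1: at line 3 remove [xtjam,coq,evou] add [xap] -> 11 lines: uyqj iaw ndtaa xap jem qnl nts nqke xlr mnf ibobn
Hunk 2: at line 4 remove [jem,qnl,nts] add [cgww,qwn] -> 10 lines: uyqj iaw ndtaa xap cgww qwn nqke xlr mnf ibobn
Hunk 3: at line 5 remove [nqke] add [brgxc] -> 10 lines: uyqj iaw ndtaa xap cgww qwn brgxc xlr mnf ibobn
Final line 3: ndtaa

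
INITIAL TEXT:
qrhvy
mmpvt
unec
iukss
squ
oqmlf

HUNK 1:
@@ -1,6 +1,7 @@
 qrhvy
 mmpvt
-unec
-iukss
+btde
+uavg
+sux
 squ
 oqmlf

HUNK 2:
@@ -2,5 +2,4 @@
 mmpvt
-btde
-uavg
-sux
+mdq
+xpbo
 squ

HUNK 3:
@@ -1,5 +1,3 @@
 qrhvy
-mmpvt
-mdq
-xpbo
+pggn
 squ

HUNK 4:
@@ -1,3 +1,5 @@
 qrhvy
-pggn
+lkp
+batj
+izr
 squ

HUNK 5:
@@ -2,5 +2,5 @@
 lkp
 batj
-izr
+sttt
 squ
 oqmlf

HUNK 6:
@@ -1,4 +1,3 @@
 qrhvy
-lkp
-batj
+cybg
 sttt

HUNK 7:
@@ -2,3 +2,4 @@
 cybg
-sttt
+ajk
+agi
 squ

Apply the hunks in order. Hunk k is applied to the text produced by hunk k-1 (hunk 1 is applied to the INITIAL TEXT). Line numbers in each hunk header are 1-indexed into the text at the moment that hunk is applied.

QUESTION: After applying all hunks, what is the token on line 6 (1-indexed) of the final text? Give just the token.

Hunk 1: at line 1 remove [unec,iukss] add [btde,uavg,sux] -> 7 lines: qrhvy mmpvt btde uavg sux squ oqmlf
Hunk 2: at line 2 remove [btde,uavg,sux] add [mdq,xpbo] -> 6 lines: qrhvy mmpvt mdq xpbo squ oqmlf
Hunk 3: at line 1 remove [mmpvt,mdq,xpbo] add [pggn] -> 4 lines: qrhvy pggn squ oqmlf
Hunk 4: at line 1 remove [pggn] add [lkp,batj,izr] -> 6 lines: qrhvy lkp batj izr squ oqmlf
Hunk 5: at line 2 remove [izr] add [sttt] -> 6 lines: qrhvy lkp batj sttt squ oqmlf
Hunk 6: at line 1 remove [lkp,batj] add [cybg] -> 5 lines: qrhvy cybg sttt squ oqmlf
Hunk 7: at line 2 remove [sttt] add [ajk,agi] -> 6 lines: qrhvy cybg ajk agi squ oqmlf
Final line 6: oqmlf

Answer: oqmlf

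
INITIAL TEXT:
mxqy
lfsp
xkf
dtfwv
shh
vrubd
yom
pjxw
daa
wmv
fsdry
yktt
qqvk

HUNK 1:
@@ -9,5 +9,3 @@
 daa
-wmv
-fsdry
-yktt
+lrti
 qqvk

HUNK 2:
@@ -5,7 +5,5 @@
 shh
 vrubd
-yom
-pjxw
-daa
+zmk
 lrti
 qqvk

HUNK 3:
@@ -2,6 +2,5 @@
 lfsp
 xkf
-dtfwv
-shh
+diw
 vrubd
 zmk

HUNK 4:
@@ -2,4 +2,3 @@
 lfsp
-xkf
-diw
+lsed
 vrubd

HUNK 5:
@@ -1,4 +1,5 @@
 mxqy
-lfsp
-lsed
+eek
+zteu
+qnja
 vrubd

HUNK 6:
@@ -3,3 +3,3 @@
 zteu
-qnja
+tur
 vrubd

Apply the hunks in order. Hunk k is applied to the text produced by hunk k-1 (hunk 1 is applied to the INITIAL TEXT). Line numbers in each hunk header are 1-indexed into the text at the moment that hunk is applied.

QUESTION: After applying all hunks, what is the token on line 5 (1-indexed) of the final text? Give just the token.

Answer: vrubd

Derivation:
Hunk 1: at line 9 remove [wmv,fsdry,yktt] add [lrti] -> 11 lines: mxqy lfsp xkf dtfwv shh vrubd yom pjxw daa lrti qqvk
Hunk 2: at line 5 remove [yom,pjxw,daa] add [zmk] -> 9 lines: mxqy lfsp xkf dtfwv shh vrubd zmk lrti qqvk
Hunk 3: at line 2 remove [dtfwv,shh] add [diw] -> 8 lines: mxqy lfsp xkf diw vrubd zmk lrti qqvk
Hunk 4: at line 2 remove [xkf,diw] add [lsed] -> 7 lines: mxqy lfsp lsed vrubd zmk lrti qqvk
Hunk 5: at line 1 remove [lfsp,lsed] add [eek,zteu,qnja] -> 8 lines: mxqy eek zteu qnja vrubd zmk lrti qqvk
Hunk 6: at line 3 remove [qnja] add [tur] -> 8 lines: mxqy eek zteu tur vrubd zmk lrti qqvk
Final line 5: vrubd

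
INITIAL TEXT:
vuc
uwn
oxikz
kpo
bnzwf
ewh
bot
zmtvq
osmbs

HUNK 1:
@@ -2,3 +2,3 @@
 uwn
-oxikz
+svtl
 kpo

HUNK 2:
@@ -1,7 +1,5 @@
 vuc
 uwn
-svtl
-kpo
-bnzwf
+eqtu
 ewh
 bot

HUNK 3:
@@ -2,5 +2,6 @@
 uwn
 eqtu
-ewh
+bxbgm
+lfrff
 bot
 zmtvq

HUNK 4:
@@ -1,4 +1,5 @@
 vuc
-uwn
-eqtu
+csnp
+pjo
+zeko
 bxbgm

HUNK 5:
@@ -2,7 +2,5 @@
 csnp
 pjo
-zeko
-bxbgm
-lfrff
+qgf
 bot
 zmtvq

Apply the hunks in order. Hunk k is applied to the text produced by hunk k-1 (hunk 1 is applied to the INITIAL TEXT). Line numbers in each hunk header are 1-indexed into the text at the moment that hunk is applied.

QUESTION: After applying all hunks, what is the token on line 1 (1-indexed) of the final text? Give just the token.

Answer: vuc

Derivation:
Hunk 1: at line 2 remove [oxikz] add [svtl] -> 9 lines: vuc uwn svtl kpo bnzwf ewh bot zmtvq osmbs
Hunk 2: at line 1 remove [svtl,kpo,bnzwf] add [eqtu] -> 7 lines: vuc uwn eqtu ewh bot zmtvq osmbs
Hunk 3: at line 2 remove [ewh] add [bxbgm,lfrff] -> 8 lines: vuc uwn eqtu bxbgm lfrff bot zmtvq osmbs
Hunk 4: at line 1 remove [uwn,eqtu] add [csnp,pjo,zeko] -> 9 lines: vuc csnp pjo zeko bxbgm lfrff bot zmtvq osmbs
Hunk 5: at line 2 remove [zeko,bxbgm,lfrff] add [qgf] -> 7 lines: vuc csnp pjo qgf bot zmtvq osmbs
Final line 1: vuc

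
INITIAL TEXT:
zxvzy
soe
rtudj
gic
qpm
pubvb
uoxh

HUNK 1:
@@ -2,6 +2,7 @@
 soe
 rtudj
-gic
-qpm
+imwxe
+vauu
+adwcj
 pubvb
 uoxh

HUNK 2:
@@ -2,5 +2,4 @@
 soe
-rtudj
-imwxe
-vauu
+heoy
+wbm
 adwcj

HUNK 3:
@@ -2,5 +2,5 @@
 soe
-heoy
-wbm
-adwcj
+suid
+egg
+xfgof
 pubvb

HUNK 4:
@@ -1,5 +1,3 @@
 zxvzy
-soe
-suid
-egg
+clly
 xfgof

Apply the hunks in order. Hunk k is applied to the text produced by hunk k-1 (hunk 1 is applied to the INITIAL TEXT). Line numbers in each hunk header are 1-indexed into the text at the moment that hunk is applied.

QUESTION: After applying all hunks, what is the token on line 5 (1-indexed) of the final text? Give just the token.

Hunk 1: at line 2 remove [gic,qpm] add [imwxe,vauu,adwcj] -> 8 lines: zxvzy soe rtudj imwxe vauu adwcj pubvb uoxh
Hunk 2: at line 2 remove [rtudj,imwxe,vauu] add [heoy,wbm] -> 7 lines: zxvzy soe heoy wbm adwcj pubvb uoxh
Hunk 3: at line 2 remove [heoy,wbm,adwcj] add [suid,egg,xfgof] -> 7 lines: zxvzy soe suid egg xfgof pubvb uoxh
Hunk 4: at line 1 remove [soe,suid,egg] add [clly] -> 5 lines: zxvzy clly xfgof pubvb uoxh
Final line 5: uoxh

Answer: uoxh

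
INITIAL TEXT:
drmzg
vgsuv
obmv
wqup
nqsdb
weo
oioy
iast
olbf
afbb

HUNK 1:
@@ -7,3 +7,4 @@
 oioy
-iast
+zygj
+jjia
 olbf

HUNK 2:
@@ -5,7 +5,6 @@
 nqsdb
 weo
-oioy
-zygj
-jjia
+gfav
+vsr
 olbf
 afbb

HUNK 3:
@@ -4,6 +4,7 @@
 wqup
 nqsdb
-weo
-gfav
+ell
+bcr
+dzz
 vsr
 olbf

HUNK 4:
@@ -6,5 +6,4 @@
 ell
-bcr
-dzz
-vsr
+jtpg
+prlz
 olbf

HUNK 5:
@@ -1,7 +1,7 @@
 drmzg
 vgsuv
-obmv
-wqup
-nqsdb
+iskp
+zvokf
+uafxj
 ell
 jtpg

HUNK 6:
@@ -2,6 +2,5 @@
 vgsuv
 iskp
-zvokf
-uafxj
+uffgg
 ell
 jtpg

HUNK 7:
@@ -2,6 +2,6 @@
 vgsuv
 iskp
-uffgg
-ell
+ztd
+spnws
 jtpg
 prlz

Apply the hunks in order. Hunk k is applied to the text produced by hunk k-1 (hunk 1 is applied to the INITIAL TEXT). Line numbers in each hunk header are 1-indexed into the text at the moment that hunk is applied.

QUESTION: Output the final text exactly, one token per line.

Answer: drmzg
vgsuv
iskp
ztd
spnws
jtpg
prlz
olbf
afbb

Derivation:
Hunk 1: at line 7 remove [iast] add [zygj,jjia] -> 11 lines: drmzg vgsuv obmv wqup nqsdb weo oioy zygj jjia olbf afbb
Hunk 2: at line 5 remove [oioy,zygj,jjia] add [gfav,vsr] -> 10 lines: drmzg vgsuv obmv wqup nqsdb weo gfav vsr olbf afbb
Hunk 3: at line 4 remove [weo,gfav] add [ell,bcr,dzz] -> 11 lines: drmzg vgsuv obmv wqup nqsdb ell bcr dzz vsr olbf afbb
Hunk 4: at line 6 remove [bcr,dzz,vsr] add [jtpg,prlz] -> 10 lines: drmzg vgsuv obmv wqup nqsdb ell jtpg prlz olbf afbb
Hunk 5: at line 1 remove [obmv,wqup,nqsdb] add [iskp,zvokf,uafxj] -> 10 lines: drmzg vgsuv iskp zvokf uafxj ell jtpg prlz olbf afbb
Hunk 6: at line 2 remove [zvokf,uafxj] add [uffgg] -> 9 lines: drmzg vgsuv iskp uffgg ell jtpg prlz olbf afbb
Hunk 7: at line 2 remove [uffgg,ell] add [ztd,spnws] -> 9 lines: drmzg vgsuv iskp ztd spnws jtpg prlz olbf afbb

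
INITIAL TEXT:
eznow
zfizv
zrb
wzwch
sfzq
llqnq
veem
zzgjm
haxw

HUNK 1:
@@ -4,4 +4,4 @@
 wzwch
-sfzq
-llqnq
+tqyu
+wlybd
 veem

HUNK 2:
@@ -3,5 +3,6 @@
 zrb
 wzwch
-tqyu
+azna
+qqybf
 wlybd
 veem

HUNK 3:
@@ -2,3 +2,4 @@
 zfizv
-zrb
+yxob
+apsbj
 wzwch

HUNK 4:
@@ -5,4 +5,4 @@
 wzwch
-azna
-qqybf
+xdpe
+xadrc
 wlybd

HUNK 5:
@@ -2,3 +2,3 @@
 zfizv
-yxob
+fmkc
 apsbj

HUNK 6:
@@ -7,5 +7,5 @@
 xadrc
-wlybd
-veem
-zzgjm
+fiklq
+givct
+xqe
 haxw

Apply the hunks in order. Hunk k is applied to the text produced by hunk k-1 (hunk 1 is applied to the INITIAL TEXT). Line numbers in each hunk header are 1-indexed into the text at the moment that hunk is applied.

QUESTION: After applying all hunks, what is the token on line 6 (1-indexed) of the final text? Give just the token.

Hunk 1: at line 4 remove [sfzq,llqnq] add [tqyu,wlybd] -> 9 lines: eznow zfizv zrb wzwch tqyu wlybd veem zzgjm haxw
Hunk 2: at line 3 remove [tqyu] add [azna,qqybf] -> 10 lines: eznow zfizv zrb wzwch azna qqybf wlybd veem zzgjm haxw
Hunk 3: at line 2 remove [zrb] add [yxob,apsbj] -> 11 lines: eznow zfizv yxob apsbj wzwch azna qqybf wlybd veem zzgjm haxw
Hunk 4: at line 5 remove [azna,qqybf] add [xdpe,xadrc] -> 11 lines: eznow zfizv yxob apsbj wzwch xdpe xadrc wlybd veem zzgjm haxw
Hunk 5: at line 2 remove [yxob] add [fmkc] -> 11 lines: eznow zfizv fmkc apsbj wzwch xdpe xadrc wlybd veem zzgjm haxw
Hunk 6: at line 7 remove [wlybd,veem,zzgjm] add [fiklq,givct,xqe] -> 11 lines: eznow zfizv fmkc apsbj wzwch xdpe xadrc fiklq givct xqe haxw
Final line 6: xdpe

Answer: xdpe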